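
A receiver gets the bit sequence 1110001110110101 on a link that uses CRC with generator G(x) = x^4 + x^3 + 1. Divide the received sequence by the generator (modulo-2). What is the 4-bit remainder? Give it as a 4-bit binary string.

Modulo-2 division of 1110001110110101 by 11001:
  pos 0: 11100 XOR 11001 = 00101
  pos 2: 10101 XOR 11001 = 01100
  pos 3: 11001 XOR 11001 = 00000
  pos 8: 10110 XOR 11001 = 01111
  pos 9: 11111 XOR 11001 = 00110
  pos 11: 11001 XOR 11001 = 00000
Remainder = 0000 (zero — the frame passes the CRC check).

0000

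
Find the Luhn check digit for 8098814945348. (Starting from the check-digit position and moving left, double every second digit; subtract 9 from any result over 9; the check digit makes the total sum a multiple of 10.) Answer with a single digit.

Partial digits right→left: 8 4 3 5 4 9 4 1 8 8 9 0 8
Double every second digit counting from the check-digit position (so the 1st, 3rd, 5th, ... of the partial from the right).
  doubled (with −9 where >9): 7 6 8 8 7 9 7 → sum 52
  kept as-is: 4 5 9 1 8 0 → sum 27
Total = 52 + 27 = 79.
Check digit = (10 − (79 mod 10)) mod 10 = 1.

1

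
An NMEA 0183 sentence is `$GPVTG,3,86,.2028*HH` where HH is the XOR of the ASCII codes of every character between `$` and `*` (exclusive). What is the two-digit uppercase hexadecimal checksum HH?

65

XOR the ASCII codes of the payload characters:
  'G' = 0x47 → acc = 0x47
  'P' = 0x50 → acc = 0x17
  'V' = 0x56 → acc = 0x41
  'T' = 0x54 → acc = 0x15
  'G' = 0x47 → acc = 0x52
  ',' = 0x2C → acc = 0x7E
  '3' = 0x33 → acc = 0x4D
  ',' = 0x2C → acc = 0x61
  '8' = 0x38 → acc = 0x59
  '6' = 0x36 → acc = 0x6F
  ',' = 0x2C → acc = 0x43
  '.' = 0x2E → acc = 0x6D
  '2' = 0x32 → acc = 0x5F
  '0' = 0x30 → acc = 0x6F
  '2' = 0x32 → acc = 0x5D
  '8' = 0x38 → acc = 0x65
Checksum = 0x65.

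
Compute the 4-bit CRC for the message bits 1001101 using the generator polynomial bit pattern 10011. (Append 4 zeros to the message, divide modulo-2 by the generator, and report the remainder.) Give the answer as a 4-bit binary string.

Append 4 zeros: 10011010000. Divide by 10011 (XOR where the leading bit is 1):
  pos 0: 10011 XOR 10011 = 00000
  pos 6: 10000 XOR 10011 = 00011
Remainder (last 4 bits) = 0011. This is the CRC / FCS.

0011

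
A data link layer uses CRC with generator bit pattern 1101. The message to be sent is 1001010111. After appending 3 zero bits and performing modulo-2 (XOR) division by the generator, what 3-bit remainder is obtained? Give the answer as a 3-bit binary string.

Append 3 zeros: 1001010111000. Divide by 1101 (XOR where the leading bit is 1):
  pos 0: 1001 XOR 1101 = 0100
  pos 1: 1000 XOR 1101 = 0101
  pos 2: 1011 XOR 1101 = 0110
  pos 3: 1100 XOR 1101 = 0001
  pos 6: 1111 XOR 1101 = 0010
  pos 8: 1000 XOR 1101 = 0101
  pos 9: 1010 XOR 1101 = 0111
Remainder (last 3 bits) = 111. This is the CRC / FCS.

111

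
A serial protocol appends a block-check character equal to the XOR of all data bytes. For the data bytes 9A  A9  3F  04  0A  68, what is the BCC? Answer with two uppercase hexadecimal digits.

XOR the bytes together:
  start with 0x9A
  0x9A ⊕ 0xA9 = 0x33
  0x33 ⊕ 0x3F = 0x0C
  0x0C ⊕ 0x04 = 0x08
  0x08 ⊕ 0x0A = 0x02
  0x02 ⊕ 0x68 = 0x6A

6A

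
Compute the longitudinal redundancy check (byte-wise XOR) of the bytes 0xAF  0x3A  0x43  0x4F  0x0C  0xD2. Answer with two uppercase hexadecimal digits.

XOR the bytes together:
  start with 0xAF
  0xAF ⊕ 0x3A = 0x95
  0x95 ⊕ 0x43 = 0xD6
  0xD6 ⊕ 0x4F = 0x99
  0x99 ⊕ 0x0C = 0x95
  0x95 ⊕ 0xD2 = 0x47

47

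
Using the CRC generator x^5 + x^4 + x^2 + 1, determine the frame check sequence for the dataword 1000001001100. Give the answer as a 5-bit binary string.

Append 5 zeros: 100000100110000000. Divide by 110101 (XOR where the leading bit is 1):
  pos 0: 100000 XOR 110101 = 010101
  pos 1: 101011 XOR 110101 = 011110
  pos 2: 111100 XOR 110101 = 001001
  pos 4: 100101 XOR 110101 = 010000
  pos 5: 100001 XOR 110101 = 010100
  pos 6: 101000 XOR 110101 = 011101
  pos 7: 111010 XOR 110101 = 001111
  pos 9: 111100 XOR 110101 = 001001
  pos 11: 100100 XOR 110101 = 010001
  pos 12: 100010 XOR 110101 = 010111
Remainder (last 5 bits) = 10111. This is the CRC / FCS.

10111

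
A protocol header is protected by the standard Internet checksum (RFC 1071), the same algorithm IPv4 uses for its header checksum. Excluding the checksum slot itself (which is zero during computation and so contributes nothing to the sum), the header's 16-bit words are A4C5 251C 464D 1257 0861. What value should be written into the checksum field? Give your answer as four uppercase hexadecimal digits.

One's-complement addition (fold any carry out of bit 15 back into bit 0):
  0xA4C5 + 0x251C = 0x0C9E1
  0xC9E1 + 0x464D = 0x1102E → wrap carry → 0x102F
  0x102F + 0x1257 = 0x02286
  0x2286 + 0x0861 = 0x02AE7
One's-complement sum = 0x2AE7.
Checksum = ~0x2AE7 & 0xFFFF = 0xD518.

D518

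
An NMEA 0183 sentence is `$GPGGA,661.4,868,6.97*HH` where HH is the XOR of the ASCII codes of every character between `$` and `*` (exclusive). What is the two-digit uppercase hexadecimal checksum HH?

71

XOR the ASCII codes of the payload characters:
  'G' = 0x47 → acc = 0x47
  'P' = 0x50 → acc = 0x17
  'G' = 0x47 → acc = 0x50
  'G' = 0x47 → acc = 0x17
  'A' = 0x41 → acc = 0x56
  ',' = 0x2C → acc = 0x7A
  '6' = 0x36 → acc = 0x4C
  '6' = 0x36 → acc = 0x7A
  '1' = 0x31 → acc = 0x4B
  '.' = 0x2E → acc = 0x65
  '4' = 0x34 → acc = 0x51
  ',' = 0x2C → acc = 0x7D
  '8' = 0x38 → acc = 0x45
  '6' = 0x36 → acc = 0x73
  '8' = 0x38 → acc = 0x4B
  ',' = 0x2C → acc = 0x67
  '6' = 0x36 → acc = 0x51
  '.' = 0x2E → acc = 0x7F
  '9' = 0x39 → acc = 0x46
  '7' = 0x37 → acc = 0x71
Checksum = 0x71.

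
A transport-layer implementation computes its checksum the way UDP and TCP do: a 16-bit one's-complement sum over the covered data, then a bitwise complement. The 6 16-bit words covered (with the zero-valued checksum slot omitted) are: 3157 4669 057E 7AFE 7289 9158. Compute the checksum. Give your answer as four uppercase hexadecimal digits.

03E1

One's-complement addition (fold any carry out of bit 15 back into bit 0):
  0x3157 + 0x4669 = 0x077C0
  0x77C0 + 0x057E = 0x07D3E
  0x7D3E + 0x7AFE = 0x0F83C
  0xF83C + 0x7289 = 0x16AC5 → wrap carry → 0x6AC6
  0x6AC6 + 0x9158 = 0x0FC1E
One's-complement sum = 0xFC1E.
Checksum = ~0xFC1E & 0xFFFF = 0x03E1.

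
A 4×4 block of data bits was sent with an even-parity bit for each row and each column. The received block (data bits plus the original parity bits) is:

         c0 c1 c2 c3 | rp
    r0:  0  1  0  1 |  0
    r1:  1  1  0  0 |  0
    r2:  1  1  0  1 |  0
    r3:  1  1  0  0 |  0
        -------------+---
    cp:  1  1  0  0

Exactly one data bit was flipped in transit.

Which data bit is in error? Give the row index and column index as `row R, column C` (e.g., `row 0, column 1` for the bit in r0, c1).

Recompute each row's even parity and compare to rp:
  r0: data parity 0, sent rp 0 → ok
  r1: data parity 0, sent rp 0 → ok
  r2: data parity 1, sent rp 0 → mismatch
  r3: data parity 0, sent rp 0 → ok
Recompute each column's even parity and compare to cp:
  c0: data parity 1, sent cp 1 → ok
  c1: data parity 0, sent cp 1 → mismatch
  c2: data parity 0, sent cp 0 → ok
  c3: data parity 0, sent cp 0 → ok
Exactly one row (r2) and one column (c1) fail → the flipped bit is at their intersection.

row 2, column 1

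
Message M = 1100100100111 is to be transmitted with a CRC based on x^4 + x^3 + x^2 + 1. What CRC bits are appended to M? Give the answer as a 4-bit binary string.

0001

Append 4 zeros: 11001001001110000. Divide by 11101 (XOR where the leading bit is 1):
  pos 0: 11001 XOR 11101 = 00100
  pos 2: 10000 XOR 11101 = 01101
  pos 3: 11011 XOR 11101 = 00110
  pos 5: 11000 XOR 11101 = 00101
  pos 7: 10111 XOR 11101 = 01010
  pos 8: 10101 XOR 11101 = 01000
  pos 9: 10000 XOR 11101 = 01101
  pos 10: 11010 XOR 11101 = 00111
  pos 12: 11100 XOR 11101 = 00001
Remainder (last 4 bits) = 0001. This is the CRC / FCS.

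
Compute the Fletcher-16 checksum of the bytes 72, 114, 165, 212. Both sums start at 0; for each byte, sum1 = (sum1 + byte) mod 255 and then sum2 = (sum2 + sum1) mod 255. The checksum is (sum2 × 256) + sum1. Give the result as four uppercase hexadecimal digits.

9835

Running sums (mod 255):
  after byte 0 (72): sum1=72, sum2=72
  after byte 1 (114): sum1=186, sum2=3
  after byte 2 (165): sum1=96, sum2=99
  after byte 3 (212): sum1=53, sum2=152
Checksum = sum2·256 + sum1 = 152·256 + 53 = 38965 = 0x9835.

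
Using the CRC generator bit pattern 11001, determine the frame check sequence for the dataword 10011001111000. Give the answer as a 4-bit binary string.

Append 4 zeros: 100110011110000000. Divide by 11001 (XOR where the leading bit is 1):
  pos 0: 10011 XOR 11001 = 01010
  pos 1: 10100 XOR 11001 = 01101
  pos 2: 11010 XOR 11001 = 00011
  pos 5: 11111 XOR 11001 = 00110
  pos 7: 11010 XOR 11001 = 00011
  pos 10: 11000 XOR 11001 = 00001
Remainder (last 4 bits) = 1000. This is the CRC / FCS.

1000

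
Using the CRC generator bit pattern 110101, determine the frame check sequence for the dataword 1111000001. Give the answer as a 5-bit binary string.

10000

Append 5 zeros: 111100000100000. Divide by 110101 (XOR where the leading bit is 1):
  pos 0: 111100 XOR 110101 = 001001
  pos 2: 100100 XOR 110101 = 010001
  pos 3: 100010 XOR 110101 = 010111
  pos 4: 101111 XOR 110101 = 011010
  pos 5: 110100 XOR 110101 = 000001
Remainder (last 5 bits) = 10000. This is the CRC / FCS.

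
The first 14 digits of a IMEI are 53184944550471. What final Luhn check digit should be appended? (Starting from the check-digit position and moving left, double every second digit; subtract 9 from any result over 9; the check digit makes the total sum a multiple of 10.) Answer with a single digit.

3

Partial digits right→left: 1 7 4 0 5 5 4 4 9 4 8 1 3 5
Double every second digit counting from the check-digit position (so the 1st, 3rd, 5th, ... of the partial from the right).
  doubled (with −9 where >9): 2 8 1 8 9 7 6 → sum 41
  kept as-is: 7 0 5 4 4 1 5 → sum 26
Total = 41 + 26 = 67.
Check digit = (10 − (67 mod 10)) mod 10 = 3.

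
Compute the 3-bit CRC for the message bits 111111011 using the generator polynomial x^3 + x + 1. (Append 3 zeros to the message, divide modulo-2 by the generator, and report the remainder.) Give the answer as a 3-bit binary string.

010

Append 3 zeros: 111111011000. Divide by 1011 (XOR where the leading bit is 1):
  pos 0: 1111 XOR 1011 = 0100
  pos 1: 1001 XOR 1011 = 0010
  pos 3: 1010 XOR 1011 = 0001
  pos 6: 1110 XOR 1011 = 0101
  pos 7: 1010 XOR 1011 = 0001
Remainder (last 3 bits) = 010. This is the CRC / FCS.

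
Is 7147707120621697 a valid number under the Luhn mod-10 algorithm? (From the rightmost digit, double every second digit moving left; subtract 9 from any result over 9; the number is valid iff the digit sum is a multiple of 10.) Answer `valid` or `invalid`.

invalid

From the right, keep odd positions and double even positions (subtract 9 from any doubled value over 9):
  doubled (positions 2,4,...): 9 2 3 4 5 5 8 5 → sum 41
  kept (positions 1,3,...): 7 6 2 0 1 0 7 1 → sum 24
Total = 65.
65 mod 10 = 5, so the number is invalid.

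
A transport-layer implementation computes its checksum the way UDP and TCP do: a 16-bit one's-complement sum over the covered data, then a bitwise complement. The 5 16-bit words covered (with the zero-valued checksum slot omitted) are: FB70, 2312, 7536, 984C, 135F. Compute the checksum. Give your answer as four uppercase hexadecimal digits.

One's-complement addition (fold any carry out of bit 15 back into bit 0):
  0xFB70 + 0x2312 = 0x11E82 → wrap carry → 0x1E83
  0x1E83 + 0x7536 = 0x093B9
  0x93B9 + 0x984C = 0x12C05 → wrap carry → 0x2C06
  0x2C06 + 0x135F = 0x03F65
One's-complement sum = 0x3F65.
Checksum = ~0x3F65 & 0xFFFF = 0xC09A.

C09A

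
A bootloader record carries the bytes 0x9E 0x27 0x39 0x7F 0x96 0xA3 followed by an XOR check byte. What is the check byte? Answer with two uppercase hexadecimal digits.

CA

XOR the bytes together:
  start with 0x9E
  0x9E ⊕ 0x27 = 0xB9
  0xB9 ⊕ 0x39 = 0x80
  0x80 ⊕ 0x7F = 0xFF
  0xFF ⊕ 0x96 = 0x69
  0x69 ⊕ 0xA3 = 0xCA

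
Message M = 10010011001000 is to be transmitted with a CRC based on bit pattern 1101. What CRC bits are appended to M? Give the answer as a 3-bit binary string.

Append 3 zeros: 10010011001000000. Divide by 1101 (XOR where the leading bit is 1):
  pos 0: 1001 XOR 1101 = 0100
  pos 1: 1000 XOR 1101 = 0101
  pos 2: 1010 XOR 1101 = 0111
  pos 3: 1111 XOR 1101 = 0010
  pos 5: 1010 XOR 1101 = 0111
  pos 6: 1110 XOR 1101 = 0011
  pos 8: 1110 XOR 1101 = 0011
  pos 10: 1100 XOR 1101 = 0001
  pos 13: 1000 XOR 1101 = 0101
Remainder (last 3 bits) = 101. This is the CRC / FCS.

101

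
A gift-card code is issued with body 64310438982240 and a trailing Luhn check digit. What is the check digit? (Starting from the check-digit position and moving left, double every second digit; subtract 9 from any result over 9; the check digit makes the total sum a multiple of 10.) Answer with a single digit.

7

Partial digits right→left: 0 4 2 2 8 9 8 3 4 0 1 3 4 6
Double every second digit counting from the check-digit position (so the 1st, 3rd, 5th, ... of the partial from the right).
  doubled (with −9 where >9): 0 4 7 7 8 2 8 → sum 36
  kept as-is: 4 2 9 3 0 3 6 → sum 27
Total = 36 + 27 = 63.
Check digit = (10 − (63 mod 10)) mod 10 = 7.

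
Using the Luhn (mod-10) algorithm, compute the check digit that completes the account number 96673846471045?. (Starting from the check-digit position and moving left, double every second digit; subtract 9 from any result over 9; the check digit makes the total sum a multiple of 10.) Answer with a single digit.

Partial digits right→left: 5 4 0 1 7 4 6 4 8 3 7 6 6 9
Double every second digit counting from the check-digit position (so the 1st, 3rd, 5th, ... of the partial from the right).
  doubled (with −9 where >9): 1 0 5 3 7 5 3 → sum 24
  kept as-is: 4 1 4 4 3 6 9 → sum 31
Total = 24 + 31 = 55.
Check digit = (10 − (55 mod 10)) mod 10 = 5.

5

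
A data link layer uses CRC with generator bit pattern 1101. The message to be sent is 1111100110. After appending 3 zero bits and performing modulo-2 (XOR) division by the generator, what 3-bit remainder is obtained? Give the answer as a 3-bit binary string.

011

Append 3 zeros: 1111100110000. Divide by 1101 (XOR where the leading bit is 1):
  pos 0: 1111 XOR 1101 = 0010
  pos 2: 1010 XOR 1101 = 0111
  pos 3: 1110 XOR 1101 = 0011
  pos 5: 1111 XOR 1101 = 0010
  pos 7: 1000 XOR 1101 = 0101
  pos 8: 1010 XOR 1101 = 0111
  pos 9: 1110 XOR 1101 = 0011
Remainder (last 3 bits) = 011. This is the CRC / FCS.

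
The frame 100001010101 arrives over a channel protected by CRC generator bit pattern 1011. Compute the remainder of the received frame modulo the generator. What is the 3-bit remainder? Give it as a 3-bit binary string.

Modulo-2 division of 100001010101 by 1011:
  pos 0: 1000 XOR 1011 = 0011
  pos 2: 1101 XOR 1011 = 0110
  pos 3: 1100 XOR 1011 = 0111
  pos 4: 1111 XOR 1011 = 0100
  pos 5: 1000 XOR 1011 = 0011
  pos 7: 1110 XOR 1011 = 0101
  pos 8: 1011 XOR 1011 = 0000
Remainder = 000 (zero — the frame passes the CRC check).

000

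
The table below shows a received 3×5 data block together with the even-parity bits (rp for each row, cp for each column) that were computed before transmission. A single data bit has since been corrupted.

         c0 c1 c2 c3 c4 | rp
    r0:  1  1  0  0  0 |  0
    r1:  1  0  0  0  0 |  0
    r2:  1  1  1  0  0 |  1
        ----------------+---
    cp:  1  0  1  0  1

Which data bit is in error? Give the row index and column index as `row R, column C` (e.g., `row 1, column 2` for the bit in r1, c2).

row 1, column 4

Recompute each row's even parity and compare to rp:
  r0: data parity 0, sent rp 0 → ok
  r1: data parity 1, sent rp 0 → mismatch
  r2: data parity 1, sent rp 1 → ok
Recompute each column's even parity and compare to cp:
  c0: data parity 1, sent cp 1 → ok
  c1: data parity 0, sent cp 0 → ok
  c2: data parity 1, sent cp 1 → ok
  c3: data parity 0, sent cp 0 → ok
  c4: data parity 0, sent cp 1 → mismatch
Exactly one row (r1) and one column (c4) fail → the flipped bit is at their intersection.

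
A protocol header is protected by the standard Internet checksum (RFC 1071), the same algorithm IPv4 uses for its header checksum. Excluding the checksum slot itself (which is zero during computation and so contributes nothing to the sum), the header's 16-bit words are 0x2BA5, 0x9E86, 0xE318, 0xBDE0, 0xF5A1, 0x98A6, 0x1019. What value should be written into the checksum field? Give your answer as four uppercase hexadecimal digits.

F678

One's-complement addition (fold any carry out of bit 15 back into bit 0):
  0x2BA5 + 0x9E86 = 0x0CA2B
  0xCA2B + 0xE318 = 0x1AD43 → wrap carry → 0xAD44
  0xAD44 + 0xBDE0 = 0x16B24 → wrap carry → 0x6B25
  0x6B25 + 0xF5A1 = 0x160C6 → wrap carry → 0x60C7
  0x60C7 + 0x98A6 = 0x0F96D
  0xF96D + 0x1019 = 0x10986 → wrap carry → 0x0987
One's-complement sum = 0x0987.
Checksum = ~0x0987 & 0xFFFF = 0xF678.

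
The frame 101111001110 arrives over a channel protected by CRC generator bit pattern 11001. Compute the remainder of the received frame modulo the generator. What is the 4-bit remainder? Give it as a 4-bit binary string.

Modulo-2 division of 101111001110 by 11001:
  pos 0: 10111 XOR 11001 = 01110
  pos 1: 11101 XOR 11001 = 00100
  pos 3: 10000 XOR 11001 = 01001
  pos 4: 10011 XOR 11001 = 01010
  pos 5: 10101 XOR 11001 = 01100
  pos 6: 11001 XOR 11001 = 00000
Remainder = 0000 (zero — the frame passes the CRC check).

0000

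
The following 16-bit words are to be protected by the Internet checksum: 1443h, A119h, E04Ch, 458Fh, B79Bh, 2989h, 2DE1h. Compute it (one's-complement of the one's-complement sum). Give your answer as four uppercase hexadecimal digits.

15C1

One's-complement addition (fold any carry out of bit 15 back into bit 0):
  0x1443 + 0xA119 = 0x0B55C
  0xB55C + 0xE04C = 0x195A8 → wrap carry → 0x95A9
  0x95A9 + 0x458F = 0x0DB38
  0xDB38 + 0xB79B = 0x192D3 → wrap carry → 0x92D4
  0x92D4 + 0x2989 = 0x0BC5D
  0xBC5D + 0x2DE1 = 0x0EA3E
One's-complement sum = 0xEA3E.
Checksum = ~0xEA3E & 0xFFFF = 0x15C1.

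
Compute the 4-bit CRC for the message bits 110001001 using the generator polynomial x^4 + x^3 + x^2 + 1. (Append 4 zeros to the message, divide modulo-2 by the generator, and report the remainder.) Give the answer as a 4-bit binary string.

Append 4 zeros: 1100010010000. Divide by 11101 (XOR where the leading bit is 1):
  pos 0: 11000 XOR 11101 = 00101
  pos 2: 10110 XOR 11101 = 01011
  pos 3: 10110 XOR 11101 = 01011
  pos 4: 10111 XOR 11101 = 01010
  pos 5: 10100 XOR 11101 = 01001
  pos 6: 10010 XOR 11101 = 01111
  pos 7: 11110 XOR 11101 = 00011
Remainder (last 4 bits) = 0110. This is the CRC / FCS.

0110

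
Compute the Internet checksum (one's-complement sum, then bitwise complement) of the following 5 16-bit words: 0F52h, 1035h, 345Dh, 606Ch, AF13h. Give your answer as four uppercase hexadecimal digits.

One's-complement addition (fold any carry out of bit 15 back into bit 0):
  0x0F52 + 0x1035 = 0x01F87
  0x1F87 + 0x345D = 0x053E4
  0x53E4 + 0x606C = 0x0B450
  0xB450 + 0xAF13 = 0x16363 → wrap carry → 0x6364
One's-complement sum = 0x6364.
Checksum = ~0x6364 & 0xFFFF = 0x9C9B.

9C9B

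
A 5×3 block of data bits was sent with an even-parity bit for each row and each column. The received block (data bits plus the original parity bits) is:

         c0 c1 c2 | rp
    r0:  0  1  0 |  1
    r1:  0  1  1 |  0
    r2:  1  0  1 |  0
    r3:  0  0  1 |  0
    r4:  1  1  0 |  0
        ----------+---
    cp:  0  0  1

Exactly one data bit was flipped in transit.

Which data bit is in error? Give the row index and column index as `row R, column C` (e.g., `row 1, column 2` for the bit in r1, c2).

Recompute each row's even parity and compare to rp:
  r0: data parity 1, sent rp 1 → ok
  r1: data parity 0, sent rp 0 → ok
  r2: data parity 0, sent rp 0 → ok
  r3: data parity 1, sent rp 0 → mismatch
  r4: data parity 0, sent rp 0 → ok
Recompute each column's even parity and compare to cp:
  c0: data parity 0, sent cp 0 → ok
  c1: data parity 1, sent cp 0 → mismatch
  c2: data parity 1, sent cp 1 → ok
Exactly one row (r3) and one column (c1) fail → the flipped bit is at their intersection.

row 3, column 1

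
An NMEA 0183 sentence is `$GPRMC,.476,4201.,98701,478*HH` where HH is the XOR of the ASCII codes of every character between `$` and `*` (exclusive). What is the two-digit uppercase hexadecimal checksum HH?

XOR the ASCII codes of the payload characters:
  'G' = 0x47 → acc = 0x47
  'P' = 0x50 → acc = 0x17
  'R' = 0x52 → acc = 0x45
  'M' = 0x4D → acc = 0x08
  'C' = 0x43 → acc = 0x4B
  ',' = 0x2C → acc = 0x67
  '.' = 0x2E → acc = 0x49
  '4' = 0x34 → acc = 0x7D
  '7' = 0x37 → acc = 0x4A
  '6' = 0x36 → acc = 0x7C
  ',' = 0x2C → acc = 0x50
  '4' = 0x34 → acc = 0x64
  '2' = 0x32 → acc = 0x56
  '0' = 0x30 → acc = 0x66
  '1' = 0x31 → acc = 0x57
  '.' = 0x2E → acc = 0x79
  ',' = 0x2C → acc = 0x55
  '9' = 0x39 → acc = 0x6C
  '8' = 0x38 → acc = 0x54
  '7' = 0x37 → acc = 0x63
  '0' = 0x30 → acc = 0x53
  '1' = 0x31 → acc = 0x62
  ',' = 0x2C → acc = 0x4E
  '4' = 0x34 → acc = 0x7A
  '7' = 0x37 → acc = 0x4D
  '8' = 0x38 → acc = 0x75
Checksum = 0x75.

75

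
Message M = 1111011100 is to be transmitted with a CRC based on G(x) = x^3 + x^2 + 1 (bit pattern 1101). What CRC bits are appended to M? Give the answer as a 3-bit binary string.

001

Append 3 zeros: 1111011100000. Divide by 1101 (XOR where the leading bit is 1):
  pos 0: 1111 XOR 1101 = 0010
  pos 2: 1001 XOR 1101 = 0100
  pos 3: 1001 XOR 1101 = 0100
  pos 4: 1001 XOR 1101 = 0100
  pos 5: 1000 XOR 1101 = 0101
  pos 6: 1010 XOR 1101 = 0111
  pos 7: 1110 XOR 1101 = 0011
  pos 9: 1100 XOR 1101 = 0001
Remainder (last 3 bits) = 001. This is the CRC / FCS.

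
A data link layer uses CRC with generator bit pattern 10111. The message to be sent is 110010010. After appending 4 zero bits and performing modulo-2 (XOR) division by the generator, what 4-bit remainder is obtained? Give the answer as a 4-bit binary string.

0101

Append 4 zeros: 1100100100000. Divide by 10111 (XOR where the leading bit is 1):
  pos 0: 11001 XOR 10111 = 01110
  pos 1: 11100 XOR 10111 = 01011
  pos 2: 10110 XOR 10111 = 00001
  pos 6: 11000 XOR 10111 = 01111
  pos 7: 11110 XOR 10111 = 01001
  pos 8: 10010 XOR 10111 = 00101
Remainder (last 4 bits) = 0101. This is the CRC / FCS.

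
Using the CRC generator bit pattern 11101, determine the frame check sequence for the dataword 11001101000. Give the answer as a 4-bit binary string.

Append 4 zeros: 110011010000000. Divide by 11101 (XOR where the leading bit is 1):
  pos 0: 11001 XOR 11101 = 00100
  pos 2: 10010 XOR 11101 = 01111
  pos 3: 11111 XOR 11101 = 00010
  pos 6: 10000 XOR 11101 = 01101
  pos 7: 11010 XOR 11101 = 00111
  pos 9: 11100 XOR 11101 = 00001
Remainder (last 4 bits) = 0010. This is the CRC / FCS.

0010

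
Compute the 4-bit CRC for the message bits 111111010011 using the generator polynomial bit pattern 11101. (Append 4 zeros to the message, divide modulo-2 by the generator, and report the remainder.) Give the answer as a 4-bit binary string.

0111

Append 4 zeros: 1111110100110000. Divide by 11101 (XOR where the leading bit is 1):
  pos 0: 11111 XOR 11101 = 00010
  pos 3: 10101 XOR 11101 = 01000
  pos 4: 10000 XOR 11101 = 01101
  pos 5: 11010 XOR 11101 = 00111
  pos 7: 11111 XOR 11101 = 00010
  pos 10: 10000 XOR 11101 = 01101
  pos 11: 11010 XOR 11101 = 00111
Remainder (last 4 bits) = 0111. This is the CRC / FCS.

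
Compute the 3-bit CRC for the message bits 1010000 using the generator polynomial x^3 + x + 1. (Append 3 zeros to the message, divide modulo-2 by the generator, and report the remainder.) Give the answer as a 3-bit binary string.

101

Append 3 zeros: 1010000000. Divide by 1011 (XOR where the leading bit is 1):
  pos 0: 1010 XOR 1011 = 0001
  pos 3: 1000 XOR 1011 = 0011
  pos 5: 1100 XOR 1011 = 0111
  pos 6: 1110 XOR 1011 = 0101
Remainder (last 3 bits) = 101. This is the CRC / FCS.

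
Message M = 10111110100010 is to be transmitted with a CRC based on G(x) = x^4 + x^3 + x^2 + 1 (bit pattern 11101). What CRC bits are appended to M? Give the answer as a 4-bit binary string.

Append 4 zeros: 101111101000100000. Divide by 11101 (XOR where the leading bit is 1):
  pos 0: 10111 XOR 11101 = 01010
  pos 1: 10101 XOR 11101 = 01000
  pos 2: 10001 XOR 11101 = 01100
  pos 3: 11000 XOR 11101 = 00101
  pos 5: 10110 XOR 11101 = 01011
  pos 6: 10110 XOR 11101 = 01011
  pos 7: 10110 XOR 11101 = 01011
  pos 8: 10111 XOR 11101 = 01010
  pos 9: 10100 XOR 11101 = 01001
  pos 10: 10010 XOR 11101 = 01111
  pos 11: 11110 XOR 11101 = 00011
Remainder (last 4 bits) = 1100. This is the CRC / FCS.

1100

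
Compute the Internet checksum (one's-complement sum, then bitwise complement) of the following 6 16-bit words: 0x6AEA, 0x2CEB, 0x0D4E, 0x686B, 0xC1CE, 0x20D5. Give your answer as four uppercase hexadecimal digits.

One's-complement addition (fold any carry out of bit 15 back into bit 0):
  0x6AEA + 0x2CEB = 0x097D5
  0x97D5 + 0x0D4E = 0x0A523
  0xA523 + 0x686B = 0x10D8E → wrap carry → 0x0D8F
  0x0D8F + 0xC1CE = 0x0CF5D
  0xCF5D + 0x20D5 = 0x0F032
One's-complement sum = 0xF032.
Checksum = ~0xF032 & 0xFFFF = 0x0FCD.

0FCD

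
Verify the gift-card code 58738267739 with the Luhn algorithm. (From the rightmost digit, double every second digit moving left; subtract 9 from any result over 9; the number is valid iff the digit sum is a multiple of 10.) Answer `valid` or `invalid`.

valid

From the right, keep odd positions and double even positions (subtract 9 from any doubled value over 9):
  doubled (positions 2,4,...): 6 5 4 6 7 → sum 28
  kept (positions 1,3,...): 9 7 6 8 7 5 → sum 42
Total = 70.
70 mod 10 = 0, so the number is valid.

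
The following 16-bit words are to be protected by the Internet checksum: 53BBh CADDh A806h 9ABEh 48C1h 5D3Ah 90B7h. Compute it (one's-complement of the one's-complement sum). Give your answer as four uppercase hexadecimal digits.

One's-complement addition (fold any carry out of bit 15 back into bit 0):
  0x53BB + 0xCADD = 0x11E98 → wrap carry → 0x1E99
  0x1E99 + 0xA806 = 0x0C69F
  0xC69F + 0x9ABE = 0x1615D → wrap carry → 0x615E
  0x615E + 0x48C1 = 0x0AA1F
  0xAA1F + 0x5D3A = 0x10759 → wrap carry → 0x075A
  0x075A + 0x90B7 = 0x09811
One's-complement sum = 0x9811.
Checksum = ~0x9811 & 0xFFFF = 0x67EE.

67EE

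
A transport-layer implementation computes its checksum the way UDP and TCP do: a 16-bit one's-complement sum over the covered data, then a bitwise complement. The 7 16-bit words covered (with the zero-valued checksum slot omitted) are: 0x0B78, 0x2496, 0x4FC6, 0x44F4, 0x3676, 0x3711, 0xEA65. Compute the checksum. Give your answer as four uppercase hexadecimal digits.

E349

One's-complement addition (fold any carry out of bit 15 back into bit 0):
  0x0B78 + 0x2496 = 0x0300E
  0x300E + 0x4FC6 = 0x07FD4
  0x7FD4 + 0x44F4 = 0x0C4C8
  0xC4C8 + 0x3676 = 0x0FB3E
  0xFB3E + 0x3711 = 0x1324F → wrap carry → 0x3250
  0x3250 + 0xEA65 = 0x11CB5 → wrap carry → 0x1CB6
One's-complement sum = 0x1CB6.
Checksum = ~0x1CB6 & 0xFFFF = 0xE349.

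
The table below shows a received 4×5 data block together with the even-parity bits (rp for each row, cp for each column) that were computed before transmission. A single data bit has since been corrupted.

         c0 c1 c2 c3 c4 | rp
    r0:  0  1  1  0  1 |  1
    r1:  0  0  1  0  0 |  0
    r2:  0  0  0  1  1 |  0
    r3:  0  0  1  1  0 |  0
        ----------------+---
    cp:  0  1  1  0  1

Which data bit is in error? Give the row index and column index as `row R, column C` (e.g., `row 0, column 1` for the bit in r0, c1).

row 1, column 4

Recompute each row's even parity and compare to rp:
  r0: data parity 1, sent rp 1 → ok
  r1: data parity 1, sent rp 0 → mismatch
  r2: data parity 0, sent rp 0 → ok
  r3: data parity 0, sent rp 0 → ok
Recompute each column's even parity and compare to cp:
  c0: data parity 0, sent cp 0 → ok
  c1: data parity 1, sent cp 1 → ok
  c2: data parity 1, sent cp 1 → ok
  c3: data parity 0, sent cp 0 → ok
  c4: data parity 0, sent cp 1 → mismatch
Exactly one row (r1) and one column (c4) fail → the flipped bit is at their intersection.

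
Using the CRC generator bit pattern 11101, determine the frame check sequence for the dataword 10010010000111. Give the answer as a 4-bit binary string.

0000

Append 4 zeros: 100100100001110000. Divide by 11101 (XOR where the leading bit is 1):
  pos 0: 10010 XOR 11101 = 01111
  pos 1: 11110 XOR 11101 = 00011
  pos 4: 11100 XOR 11101 = 00001
  pos 8: 10011 XOR 11101 = 01110
  pos 9: 11101 XOR 11101 = 00000
Remainder (last 4 bits) = 0000. This is the CRC / FCS.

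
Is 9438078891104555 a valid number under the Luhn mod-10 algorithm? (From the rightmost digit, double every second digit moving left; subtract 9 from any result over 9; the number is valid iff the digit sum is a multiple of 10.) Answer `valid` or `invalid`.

From the right, keep odd positions and double even positions (subtract 9 from any doubled value over 9):
  doubled (positions 2,4,...): 1 8 2 9 7 0 6 9 → sum 42
  kept (positions 1,3,...): 5 5 0 1 8 7 8 4 → sum 38
Total = 80.
80 mod 10 = 0, so the number is valid.

valid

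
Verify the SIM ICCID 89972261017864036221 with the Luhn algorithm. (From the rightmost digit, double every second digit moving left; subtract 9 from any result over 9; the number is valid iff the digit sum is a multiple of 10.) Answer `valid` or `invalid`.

invalid

From the right, keep odd positions and double even positions (subtract 9 from any doubled value over 9):
  doubled (positions 2,4,...): 4 3 0 3 5 0 3 4 9 7 → sum 38
  kept (positions 1,3,...): 1 2 3 4 8 1 1 2 7 9 → sum 38
Total = 76.
76 mod 10 = 6, so the number is invalid.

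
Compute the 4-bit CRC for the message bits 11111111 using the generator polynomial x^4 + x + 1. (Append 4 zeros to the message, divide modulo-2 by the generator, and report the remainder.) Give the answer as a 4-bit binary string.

0100

Append 4 zeros: 111111110000. Divide by 10011 (XOR where the leading bit is 1):
  pos 0: 11111 XOR 10011 = 01100
  pos 1: 11001 XOR 10011 = 01010
  pos 2: 10101 XOR 10011 = 00110
  pos 4: 11010 XOR 10011 = 01001
  pos 5: 10010 XOR 10011 = 00001
Remainder (last 4 bits) = 0100. This is the CRC / FCS.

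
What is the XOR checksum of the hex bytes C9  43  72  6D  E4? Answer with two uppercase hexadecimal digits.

71

XOR the bytes together:
  start with 0xC9
  0xC9 ⊕ 0x43 = 0x8A
  0x8A ⊕ 0x72 = 0xF8
  0xF8 ⊕ 0x6D = 0x95
  0x95 ⊕ 0xE4 = 0x71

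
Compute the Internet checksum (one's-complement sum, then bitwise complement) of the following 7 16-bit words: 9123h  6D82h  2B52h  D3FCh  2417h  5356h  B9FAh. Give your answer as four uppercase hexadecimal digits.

One's-complement addition (fold any carry out of bit 15 back into bit 0):
  0x9123 + 0x6D82 = 0x0FEA5
  0xFEA5 + 0x2B52 = 0x129F7 → wrap carry → 0x29F8
  0x29F8 + 0xD3FC = 0x0FDF4
  0xFDF4 + 0x2417 = 0x1220B → wrap carry → 0x220C
  0x220C + 0x5356 = 0x07562
  0x7562 + 0xB9FA = 0x12F5C → wrap carry → 0x2F5D
One's-complement sum = 0x2F5D.
Checksum = ~0x2F5D & 0xFFFF = 0xD0A2.

D0A2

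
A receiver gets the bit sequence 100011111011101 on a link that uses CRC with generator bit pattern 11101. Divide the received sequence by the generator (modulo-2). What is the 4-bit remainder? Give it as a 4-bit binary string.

Modulo-2 division of 100011111011101 by 11101:
  pos 0: 10001 XOR 11101 = 01100
  pos 1: 11001 XOR 11101 = 00100
  pos 3: 10011 XOR 11101 = 01110
  pos 4: 11101 XOR 11101 = 00000
  pos 10: 11101 XOR 11101 = 00000
Remainder = 0000 (zero — the frame passes the CRC check).

0000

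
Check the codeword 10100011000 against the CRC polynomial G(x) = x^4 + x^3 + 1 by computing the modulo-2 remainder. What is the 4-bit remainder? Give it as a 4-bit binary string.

0101

Modulo-2 division of 10100011000 by 11001:
  pos 0: 10100 XOR 11001 = 01101
  pos 1: 11010 XOR 11001 = 00011
  pos 4: 11110 XOR 11001 = 00111
  pos 6: 11100 XOR 11001 = 00101
Remainder = 0101 (nonzero — an error is detected).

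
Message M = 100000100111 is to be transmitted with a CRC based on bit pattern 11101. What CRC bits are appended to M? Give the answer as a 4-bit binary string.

Append 4 zeros: 1000001001110000. Divide by 11101 (XOR where the leading bit is 1):
  pos 0: 10000 XOR 11101 = 01101
  pos 1: 11010 XOR 11101 = 00111
  pos 3: 11110 XOR 11101 = 00011
  pos 6: 11011 XOR 11101 = 00110
  pos 8: 11010 XOR 11101 = 00111
  pos 10: 11100 XOR 11101 = 00001
Remainder (last 4 bits) = 0010. This is the CRC / FCS.

0010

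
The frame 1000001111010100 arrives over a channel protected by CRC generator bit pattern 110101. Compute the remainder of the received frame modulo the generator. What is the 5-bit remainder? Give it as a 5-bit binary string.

Modulo-2 division of 1000001111010100 by 110101:
  pos 0: 100000 XOR 110101 = 010101
  pos 1: 101011 XOR 110101 = 011110
  pos 2: 111101 XOR 110101 = 001000
  pos 4: 100011 XOR 110101 = 010110
  pos 5: 101100 XOR 110101 = 011001
  pos 6: 110011 XOR 110101 = 000110
  pos 9: 110010 XOR 110101 = 000111
Remainder = 01110 (nonzero — an error is detected).

01110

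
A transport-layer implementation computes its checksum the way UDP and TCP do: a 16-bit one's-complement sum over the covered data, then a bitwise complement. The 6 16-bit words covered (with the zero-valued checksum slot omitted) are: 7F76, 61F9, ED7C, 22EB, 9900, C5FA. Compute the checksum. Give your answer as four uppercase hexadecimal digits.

One's-complement addition (fold any carry out of bit 15 back into bit 0):
  0x7F76 + 0x61F9 = 0x0E16F
  0xE16F + 0xED7C = 0x1CEEB → wrap carry → 0xCEEC
  0xCEEC + 0x22EB = 0x0F1D7
  0xF1D7 + 0x9900 = 0x18AD7 → wrap carry → 0x8AD8
  0x8AD8 + 0xC5FA = 0x150D2 → wrap carry → 0x50D3
One's-complement sum = 0x50D3.
Checksum = ~0x50D3 & 0xFFFF = 0xAF2C.

AF2C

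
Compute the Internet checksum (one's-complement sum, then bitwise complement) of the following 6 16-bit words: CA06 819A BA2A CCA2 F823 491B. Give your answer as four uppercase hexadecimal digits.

One's-complement addition (fold any carry out of bit 15 back into bit 0):
  0xCA06 + 0x819A = 0x14BA0 → wrap carry → 0x4BA1
  0x4BA1 + 0xBA2A = 0x105CB → wrap carry → 0x05CC
  0x05CC + 0xCCA2 = 0x0D26E
  0xD26E + 0xF823 = 0x1CA91 → wrap carry → 0xCA92
  0xCA92 + 0x491B = 0x113AD → wrap carry → 0x13AE
One's-complement sum = 0x13AE.
Checksum = ~0x13AE & 0xFFFF = 0xEC51.

EC51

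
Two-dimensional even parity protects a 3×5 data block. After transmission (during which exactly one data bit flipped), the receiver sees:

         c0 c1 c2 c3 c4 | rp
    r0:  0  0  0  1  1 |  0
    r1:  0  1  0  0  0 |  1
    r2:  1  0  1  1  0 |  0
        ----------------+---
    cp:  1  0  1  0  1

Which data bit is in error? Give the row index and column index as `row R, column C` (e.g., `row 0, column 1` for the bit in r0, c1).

row 2, column 1

Recompute each row's even parity and compare to rp:
  r0: data parity 0, sent rp 0 → ok
  r1: data parity 1, sent rp 1 → ok
  r2: data parity 1, sent rp 0 → mismatch
Recompute each column's even parity and compare to cp:
  c0: data parity 1, sent cp 1 → ok
  c1: data parity 1, sent cp 0 → mismatch
  c2: data parity 1, sent cp 1 → ok
  c3: data parity 0, sent cp 0 → ok
  c4: data parity 1, sent cp 1 → ok
Exactly one row (r2) and one column (c1) fail → the flipped bit is at their intersection.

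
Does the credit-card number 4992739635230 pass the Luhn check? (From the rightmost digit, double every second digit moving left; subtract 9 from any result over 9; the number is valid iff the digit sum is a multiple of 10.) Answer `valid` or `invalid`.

From the right, keep odd positions and double even positions (subtract 9 from any doubled value over 9):
  doubled (positions 2,4,...): 6 1 3 6 4 9 → sum 29
  kept (positions 1,3,...): 0 2 3 9 7 9 4 → sum 34
Total = 63.
63 mod 10 = 3, so the number is invalid.

invalid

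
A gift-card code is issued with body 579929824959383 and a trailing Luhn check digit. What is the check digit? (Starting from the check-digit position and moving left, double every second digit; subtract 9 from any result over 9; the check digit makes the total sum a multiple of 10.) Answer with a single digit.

5

Partial digits right→left: 3 8 3 9 5 9 4 2 8 9 2 9 9 7 5
Double every second digit counting from the check-digit position (so the 1st, 3rd, 5th, ... of the partial from the right).
  doubled (with −9 where >9): 6 6 1 8 7 4 9 1 → sum 42
  kept as-is: 8 9 9 2 9 9 7 → sum 53
Total = 42 + 53 = 95.
Check digit = (10 − (95 mod 10)) mod 10 = 5.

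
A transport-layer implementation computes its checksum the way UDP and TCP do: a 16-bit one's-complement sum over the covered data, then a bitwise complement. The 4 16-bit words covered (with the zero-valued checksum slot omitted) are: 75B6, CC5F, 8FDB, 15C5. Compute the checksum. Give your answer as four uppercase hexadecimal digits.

One's-complement addition (fold any carry out of bit 15 back into bit 0):
  0x75B6 + 0xCC5F = 0x14215 → wrap carry → 0x4216
  0x4216 + 0x8FDB = 0x0D1F1
  0xD1F1 + 0x15C5 = 0x0E7B6
One's-complement sum = 0xE7B6.
Checksum = ~0xE7B6 & 0xFFFF = 0x1849.

1849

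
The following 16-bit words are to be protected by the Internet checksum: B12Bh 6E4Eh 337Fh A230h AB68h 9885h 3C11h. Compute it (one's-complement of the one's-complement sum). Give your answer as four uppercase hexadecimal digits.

8AD6

One's-complement addition (fold any carry out of bit 15 back into bit 0):
  0xB12B + 0x6E4E = 0x11F79 → wrap carry → 0x1F7A
  0x1F7A + 0x337F = 0x052F9
  0x52F9 + 0xA230 = 0x0F529
  0xF529 + 0xAB68 = 0x1A091 → wrap carry → 0xA092
  0xA092 + 0x9885 = 0x13917 → wrap carry → 0x3918
  0x3918 + 0x3C11 = 0x07529
One's-complement sum = 0x7529.
Checksum = ~0x7529 & 0xFFFF = 0x8AD6.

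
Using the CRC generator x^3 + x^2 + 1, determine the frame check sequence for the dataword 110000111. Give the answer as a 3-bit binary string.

011

Append 3 zeros: 110000111000. Divide by 1101 (XOR where the leading bit is 1):
  pos 0: 1100 XOR 1101 = 0001
  pos 3: 1001 XOR 1101 = 0100
  pos 4: 1001 XOR 1101 = 0100
  pos 5: 1001 XOR 1101 = 0100
  pos 6: 1000 XOR 1101 = 0101
  pos 7: 1010 XOR 1101 = 0111
  pos 8: 1110 XOR 1101 = 0011
Remainder (last 3 bits) = 011. This is the CRC / FCS.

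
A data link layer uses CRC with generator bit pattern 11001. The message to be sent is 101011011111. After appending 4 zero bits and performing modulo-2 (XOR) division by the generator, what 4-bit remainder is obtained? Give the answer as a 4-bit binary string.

0100

Append 4 zeros: 1010110111110000. Divide by 11001 (XOR where the leading bit is 1):
  pos 0: 10101 XOR 11001 = 01100
  pos 1: 11001 XOR 11001 = 00000
  pos 7: 11111 XOR 11001 = 00110
  pos 9: 11000 XOR 11001 = 00001
Remainder (last 4 bits) = 0100. This is the CRC / FCS.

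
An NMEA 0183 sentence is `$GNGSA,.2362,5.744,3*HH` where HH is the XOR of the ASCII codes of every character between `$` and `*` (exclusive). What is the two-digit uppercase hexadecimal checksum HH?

44

XOR the ASCII codes of the payload characters:
  'G' = 0x47 → acc = 0x47
  'N' = 0x4E → acc = 0x09
  'G' = 0x47 → acc = 0x4E
  'S' = 0x53 → acc = 0x1D
  'A' = 0x41 → acc = 0x5C
  ',' = 0x2C → acc = 0x70
  '.' = 0x2E → acc = 0x5E
  '2' = 0x32 → acc = 0x6C
  '3' = 0x33 → acc = 0x5F
  '6' = 0x36 → acc = 0x69
  '2' = 0x32 → acc = 0x5B
  ',' = 0x2C → acc = 0x77
  '5' = 0x35 → acc = 0x42
  '.' = 0x2E → acc = 0x6C
  '7' = 0x37 → acc = 0x5B
  '4' = 0x34 → acc = 0x6F
  '4' = 0x34 → acc = 0x5B
  ',' = 0x2C → acc = 0x77
  '3' = 0x33 → acc = 0x44
Checksum = 0x44.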